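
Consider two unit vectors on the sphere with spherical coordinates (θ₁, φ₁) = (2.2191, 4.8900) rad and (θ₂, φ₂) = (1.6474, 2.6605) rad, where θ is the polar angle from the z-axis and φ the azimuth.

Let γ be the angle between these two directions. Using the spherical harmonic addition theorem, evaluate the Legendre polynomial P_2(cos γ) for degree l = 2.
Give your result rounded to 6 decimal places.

Addition theorem: P_2(cos γ) = (4π/5) Σ_m Y*_{lm}(Ω₁) Y_{lm}(Ω₂), m = −2…2:
  term(m=-2) = -0.02363 - 0.09124j   from Y*(Ω₁)=-0.23011 - 0.08536j, Y(Ω₂)=0.21955 + 0.31506j
  term(m=-1) = -0.01342 + 0.01733j   from Y*(Ω₁)=-0.06570 + 0.36600j, Y(Ω₂)=0.05226 + 0.02728j
  term(m=+0) = -0.00917 + 0.00000j   from Y*(Ω₁)=0.02960 + 0.00000j, Y(Ω₂)=-0.30985 + 0.00000j
  term(m=+1) = -0.01342 - 0.01733j   from Y*(Ω₁)=0.06570 + 0.36600j, Y(Ω₂)=-0.05226 + 0.02728j
  term(m=+2) = -0.02363 + 0.09124j   from Y*(Ω₁)=-0.23011 + 0.08536j, Y(Ω₂)=0.21955 - 0.31506j
Total Σ_m = -0.08326 + 0.00000j. Multiply by 2.513274: -0.20925 + 0.00000j. P_2(cos γ) = -0.209253

-0.209253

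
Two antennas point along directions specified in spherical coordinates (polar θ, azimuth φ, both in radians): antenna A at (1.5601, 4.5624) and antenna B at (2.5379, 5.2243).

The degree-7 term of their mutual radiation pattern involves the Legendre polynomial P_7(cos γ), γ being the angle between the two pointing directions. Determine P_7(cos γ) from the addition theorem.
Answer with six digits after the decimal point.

Expand P_7 via completeness: Σ_{m} conj(Y_{7,m}) at Ω₁ times Y_{7,m} at Ω₂ —
  [-7]  conj(Y_{7,-7})(Ω₁) = 0.43355 + 0.24874j ; Y_{7,-7}(Ω₂) = 0.00406 + 0.00859j ; Δ = -0.00038 + 0.00473j
  [-6]  conj(Y_{7,-6})(Ω₁) = -0.01244 + 0.01567j ; Y_{7,-6}(Ω₂) = -0.05143 - 0.00361j ; Δ = 0.00070 - 0.00076j
  [-5]  conj(Y_{7,-5})(Ω₁) = 0.24965 + 0.26802j ; Y_{7,-5}(Ω₂) = 0.09289 - 0.14115j ; Δ = 0.06102 - 0.01034j
  [-4]  conj(Y_{7,-4})(Ω₁) = -0.01942 + 0.01329j ; Y_{7,-4}(Ω₂) = 0.16733 + 0.32391j ; Δ = -0.00755 - 0.00407j
  [-3]  conj(Y_{7,-3})(Ω₁) = 0.14397 + 0.29806j ; Y_{7,-3}(Ω₂) = -0.48450 - 0.01700j ; Δ = -0.06469 - 0.14686j
  [-2]  conj(Y_{7,-2})(Ω₁) = -0.02396 + 0.00741j ; Y_{7,-2}(Ω₂) = 0.13239 - 0.21741j ; Δ = -0.00156 + 0.00619j
  [-1]  conj(Y_{7,-1})(Ω₁) = 0.04757 + 0.31479j ; Y_{7,-1}(Ω₂) = -0.13008 - 0.23152j ; Δ = 0.06669 - 0.05196j
  [+0]  conj(Y_{7,0})(Ω₁) = -0.02554 + 0.00000j ; Y_{7,0}(Ω₂) = 0.35289 + 0.00000j ; Δ = -0.00901 + 0.00000j
  [+1]  conj(Y_{7,1})(Ω₁) = -0.04757 + 0.31479j ; Y_{7,1}(Ω₂) = 0.13008 - 0.23152j ; Δ = 0.06669 + 0.05196j
  [+2]  conj(Y_{7,2})(Ω₁) = -0.02396 - 0.00741j ; Y_{7,2}(Ω₂) = 0.13239 + 0.21741j ; Δ = -0.00156 - 0.00619j
  [+3]  conj(Y_{7,3})(Ω₁) = -0.14397 + 0.29806j ; Y_{7,3}(Ω₂) = 0.48450 - 0.01700j ; Δ = -0.06469 + 0.14686j
  [+4]  conj(Y_{7,4})(Ω₁) = -0.01942 - 0.01329j ; Y_{7,4}(Ω₂) = 0.16733 - 0.32391j ; Δ = -0.00755 + 0.00407j
  [+5]  conj(Y_{7,5})(Ω₁) = -0.24965 + 0.26802j ; Y_{7,5}(Ω₂) = -0.09289 - 0.14115j ; Δ = 0.06102 + 0.01034j
  [+6]  conj(Y_{7,6})(Ω₁) = -0.01244 - 0.01567j ; Y_{7,6}(Ω₂) = -0.05143 + 0.00361j ; Δ = 0.00070 + 0.00076j
  [+7]  conj(Y_{7,7})(Ω₁) = -0.43355 + 0.24874j ; Y_{7,7}(Ω₂) = -0.00406 + 0.00859j ; Δ = -0.00038 - 0.00473j
Total Σ_m = 0.09945 - 0.00000j. Multiply by 0.837758: 0.08332 - 0.00000j. P_7(cos γ) = 0.083316

0.083316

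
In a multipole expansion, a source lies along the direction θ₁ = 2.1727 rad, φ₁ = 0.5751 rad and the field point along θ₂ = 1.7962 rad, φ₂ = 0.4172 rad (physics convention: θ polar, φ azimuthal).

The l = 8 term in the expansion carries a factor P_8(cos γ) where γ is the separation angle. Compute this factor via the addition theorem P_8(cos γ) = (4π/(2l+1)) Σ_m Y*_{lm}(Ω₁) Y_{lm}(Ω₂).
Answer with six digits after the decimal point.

-0.373842

Expand P_8 via completeness: Σ_{m} conj(Y_{8,m}) at Ω₁ times Y_{8,m} at Ω₂ —
  [-8]  conj(Y_{8,-8})(Ω₁) = -0.012229-0.109136i ; Y_{8,-8}(Ω₂) = -0.411864+0.081778i ; Δ = +0.013962+0.043949i
  [-7]  conj(Y_{8,-7})(Ω₁) = +0.191307+0.233362i ; Y_{8,-7}(Ω₂) = +0.375754+0.084496i ; Δ = +0.052166+0.103852i
  [-6]  conj(Y_{8,-6})(Ω₁) = -0.428335-0.136739i ; Y_{8,-6}(Ω₂) = +0.064988+0.048224i ; Δ = -0.021243-0.029543i
  [-5]  conj(Y_{8,-5})(Ω₁) = +0.305729-0.083328i ; Y_{8,-5}(Ω₂) = -0.177307-0.313147i ; Δ = -0.080302-0.080964i
  [-4]  conj(Y_{8,-4})(Ω₁) = +0.068142-0.076204i ; Y_{8,-4}(Ω₂) = +0.004080+0.041499i ; Δ = +0.003440+0.002517i
  [-3]  conj(Y_{8,-3})(Ω₁) = -0.056559+0.363149i ; Y_{8,-3}(Ω₂) = -0.102029+0.308713i ; Δ = -0.106338-0.054512i
  [-2]  conj(Y_{8,-2})(Ω₁) = -0.036335-0.081234i ; Y_{8,-2}(Ω₂) = +0.063683-0.070252i ; Δ = -0.008021-0.002621i
  [-1]  conj(Y_{8,-1})(Ω₁) = -0.274940-0.178213i ; Y_{8,-1}(Ω₂) = +0.279127-0.123714i ; Δ = -0.098791-0.015730i
  [+0]  conj(Y_{8,0})(Ω₁) = +0.140795-0.000000i ; Y_{8,0}(Ω₂) = -0.109995+0.000000i ; Δ = -0.015487+0.000000i
  [+1]  conj(Y_{8,1})(Ω₁) = +0.274940-0.178213i ; Y_{8,1}(Ω₂) = -0.279127-0.123714i ; Δ = -0.098791+0.015730i
  [+2]  conj(Y_{8,2})(Ω₁) = -0.036335+0.081234i ; Y_{8,2}(Ω₂) = +0.063683+0.070252i ; Δ = -0.008021+0.002621i
  [+3]  conj(Y_{8,3})(Ω₁) = +0.056559+0.363149i ; Y_{8,3}(Ω₂) = +0.102029+0.308713i ; Δ = -0.106338+0.054512i
  [+4]  conj(Y_{8,4})(Ω₁) = +0.068142+0.076204i ; Y_{8,4}(Ω₂) = +0.004080-0.041499i ; Δ = +0.003440-0.002517i
  [+5]  conj(Y_{8,5})(Ω₁) = -0.305729-0.083328i ; Y_{8,5}(Ω₂) = +0.177307-0.313147i ; Δ = -0.080302+0.080964i
  [+6]  conj(Y_{8,6})(Ω₁) = -0.428335+0.136739i ; Y_{8,6}(Ω₂) = +0.064988-0.048224i ; Δ = -0.021243+0.029543i
  [+7]  conj(Y_{8,7})(Ω₁) = -0.191307+0.233362i ; Y_{8,7}(Ω₂) = -0.375754+0.084496i ; Δ = +0.052166-0.103852i
  [+8]  conj(Y_{8,8})(Ω₁) = -0.012229+0.109136i ; Y_{8,8}(Ω₂) = -0.411864-0.081778i ; Δ = +0.013962-0.043949i
Accumulated sum -0.505739+0.000000i; after 4π/(2l+1) scaling, -0.373842+0.000000i ⇒ P_8 = -0.373842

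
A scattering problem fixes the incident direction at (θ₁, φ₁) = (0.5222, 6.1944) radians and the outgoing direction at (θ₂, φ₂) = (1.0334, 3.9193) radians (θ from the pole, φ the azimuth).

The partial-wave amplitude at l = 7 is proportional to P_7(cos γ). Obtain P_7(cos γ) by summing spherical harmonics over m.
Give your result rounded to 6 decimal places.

Expand P_7 via completeness: Σ_{m} conj(Y_{7,m}) at Ω₁ times Y_{7,m} at Ω₂ —
  [-7]  conj(Y_{7,-7})(Ω₁) = 0.00312 - 0.00224j ; Y_{7,-7}(Ω₂) = -0.11532 - 0.12846j ; Δ = -0.00065 - 0.00014j
  [-6]  conj(Y_{7,-6})(Ω₁) = 0.02151 - 0.01268j ; Y_{7,-6}(Ω₂) = -0.01775 + 0.38449j ; Δ = 0.00449 + 0.00850j
  [-5]  conj(Y_{7,-5})(Ω₁) = 0.08968 - 0.04265j ; Y_{7,-5}(Ω₂) = 0.30312 - 0.28066j ; Δ = 0.01521 - 0.03810j
  [-4]  conj(Y_{7,-4})(Ω₁) = 0.24974 - 0.09262j ; Y_{7,-4}(Ω₂) = -0.08313 - 0.00256j ; Δ = -0.02100 + 0.00706j
  [-3]  conj(Y_{7,-3})(Ω₁) = 0.45188 - 0.12329j ; Y_{7,-3}(Ω₂) = -0.21677 - 0.22701j ; Δ = -0.12594 - 0.07586j
  [-2]  conj(Y_{7,-2})(Ω₁) = 0.43382 - 0.07785j ; Y_{7,-2}(Ω₂) = -0.00364 + 0.23671j ; Δ = 0.01685 + 0.10297j
  [-1]  conj(Y_{7,-1})(Ω₁) = -0.03369 + 0.00300j ; Y_{7,-1}(Ω₂) = -0.16050 + 0.15805j ; Δ = 0.00493 - 0.00581j
  [+0]  conj(Y_{7,0})(Ω₁) = -0.44852 + 0.00000j ; Y_{7,0}(Ω₂) = 0.26834 + 0.00000j ; Δ = -0.12036 + 0.00000j
  [+1]  conj(Y_{7,1})(Ω₁) = 0.03369 + 0.00300j ; Y_{7,1}(Ω₂) = 0.16050 + 0.15805j ; Δ = 0.00493 + 0.00581j
  [+2]  conj(Y_{7,2})(Ω₁) = 0.43382 + 0.07785j ; Y_{7,2}(Ω₂) = -0.00364 - 0.23671j ; Δ = 0.01685 - 0.10297j
  [+3]  conj(Y_{7,3})(Ω₁) = -0.45188 - 0.12329j ; Y_{7,3}(Ω₂) = 0.21677 - 0.22701j ; Δ = -0.12594 + 0.07586j
  [+4]  conj(Y_{7,4})(Ω₁) = 0.24974 + 0.09262j ; Y_{7,4}(Ω₂) = -0.08313 + 0.00256j ; Δ = -0.02100 - 0.00706j
  [+5]  conj(Y_{7,5})(Ω₁) = -0.08968 - 0.04265j ; Y_{7,5}(Ω₂) = -0.30312 - 0.28066j ; Δ = 0.01521 + 0.03810j
  [+6]  conj(Y_{7,6})(Ω₁) = 0.02151 + 0.01268j ; Y_{7,6}(Ω₂) = -0.01775 - 0.38449j ; Δ = 0.00449 - 0.00850j
  [+7]  conj(Y_{7,7})(Ω₁) = -0.00312 - 0.00224j ; Y_{7,7}(Ω₂) = 0.11532 - 0.12846j ; Δ = -0.00065 + 0.00014j
Accumulated sum -0.33256 - 0.00000j; after 4π/(2l+1) scaling, -0.27860 - 0.00000j ⇒ P_7 = -0.278603

-0.278603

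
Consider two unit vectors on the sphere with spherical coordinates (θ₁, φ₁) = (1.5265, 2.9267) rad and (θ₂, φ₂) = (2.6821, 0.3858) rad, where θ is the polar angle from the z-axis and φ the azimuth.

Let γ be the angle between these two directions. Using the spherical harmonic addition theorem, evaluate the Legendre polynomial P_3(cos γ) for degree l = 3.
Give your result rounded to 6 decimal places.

0.441475

Expand P_3 via completeness: Σ_{m} conj(Y_{3,m}) at Ω₁ times Y_{3,m} at Ω₂ —
  term(m=-3) = (0.003470, 0.014737)   from Y*(Ω₁)=(-0.332504, 0.249990), Y(Ω₂)=(0.014620, -0.033328)
  term(m=-2) = (-0.002938, 0.007588)   from Y*(Ω₁)=(0.041059, -0.018820), Y(Ω₂)=(-0.129139, 0.125623)
  term(m=-1) = (0.114027, -0.078126)   from Y*(Ω₁)=(0.312344, -0.068173), Y(Ω₂)=(0.400580, -0.162697)
  term(m=+0) = (0.016801, 0.000000)   from Y*(Ω₁)=(-0.049413, -0.000000), Y(Ω₂)=(-0.340011, 0.000000)
  term(m=+1) = (0.114027, 0.078126)   from Y*(Ω₁)=(-0.312344, -0.068173), Y(Ω₂)=(-0.400580, -0.162697)
  term(m=+2) = (-0.002938, -0.007588)   from Y*(Ω₁)=(0.041059, 0.018820), Y(Ω₂)=(-0.129139, -0.125623)
  term(m=+3) = (0.003470, -0.014737)   from Y*(Ω₁)=(0.332504, 0.249990), Y(Ω₂)=(-0.014620, -0.033328)
Total Σ_m = (0.245920, -0.000000). Multiply by 1.795196: (0.441475, -0.000000). P_3(cos γ) = 0.441475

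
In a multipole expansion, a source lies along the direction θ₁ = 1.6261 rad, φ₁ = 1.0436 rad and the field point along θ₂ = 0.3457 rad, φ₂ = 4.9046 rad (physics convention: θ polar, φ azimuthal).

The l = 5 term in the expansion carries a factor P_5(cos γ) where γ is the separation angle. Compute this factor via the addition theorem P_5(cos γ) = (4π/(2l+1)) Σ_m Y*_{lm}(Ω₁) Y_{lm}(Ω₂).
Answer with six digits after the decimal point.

Summing Y*_{l m}(θ₁,φ₁)·Y_{l m}(θ₂,φ₂) over m ∈ [−5, 5]; prefactor 4π/(2·5+1) = 1.142397:
  [-5]  conj(Y_{5,-5})(Ω₁) = +0.223086-0.402965i ; Y_{5,-5}(Ω₂) = +0.001700+0.001187i ; Δ = +0.000858-0.000420i
  [-4]  conj(Y_{5,-4})(Ω₁) = +0.041317+0.069243i ; Y_{5,-4}(Ω₂) = +0.013085-0.012659i ; Δ = +0.001417+0.000383i
  [-3]  conj(Y_{5,-3})(Ω₁) = +0.334871-0.003614i ; Y_{5,-3}(Ω₂) = -0.051124-0.078609i ; Δ = -0.017404-0.026139i
  [-2]  conj(Y_{5,-2})(Ω₁) = -0.045691+0.080470i ; Y_{5,-2}(Ω₂) = -0.280982+0.113671i ; Δ = +0.003691-0.027804i
  [-1]  conj(Y_{5,-1})(Ω₁) = +0.154041+0.264603i ; Y_{5,-1}(Ω₂) = +0.104943+0.539239i ; Δ = -0.126519+0.110833i
  [+0]  conj(Y_{5,0})(Ω₁) = -0.095588-0.000000i ; Y_{5,0}(Ω₂) = +0.264133+0.000000i ; Δ = -0.025248-0.000000i
  [+1]  conj(Y_{5,1})(Ω₁) = -0.154041+0.264603i ; Y_{5,1}(Ω₂) = -0.104943+0.539239i ; Δ = -0.126519-0.110833i
  [+2]  conj(Y_{5,2})(Ω₁) = -0.045691-0.080470i ; Y_{5,2}(Ω₂) = -0.280982-0.113671i ; Δ = +0.003691+0.027804i
  [+3]  conj(Y_{5,3})(Ω₁) = -0.334871-0.003614i ; Y_{5,3}(Ω₂) = +0.051124-0.078609i ; Δ = -0.017404+0.026139i
  [+4]  conj(Y_{5,4})(Ω₁) = +0.041317-0.069243i ; Y_{5,4}(Ω₂) = +0.013085+0.012659i ; Δ = +0.001417-0.000383i
  [+5]  conj(Y_{5,5})(Ω₁) = -0.223086-0.402965i ; Y_{5,5}(Ω₂) = -0.001700+0.001187i ; Δ = +0.000858+0.000420i
Accumulated sum -0.301162-0.000000i; after 4π/(2l+1) scaling, -0.344047-0.000000i ⇒ P_5 = -0.344047

-0.344047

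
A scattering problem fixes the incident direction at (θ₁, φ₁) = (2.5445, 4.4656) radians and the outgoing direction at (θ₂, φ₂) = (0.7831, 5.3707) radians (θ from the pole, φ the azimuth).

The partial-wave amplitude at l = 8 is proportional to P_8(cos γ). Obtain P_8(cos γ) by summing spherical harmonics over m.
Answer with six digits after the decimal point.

-0.277574

Summing Y*_{l m}(θ₁,φ₁)·Y_{l m}(θ₂,φ₂) over m ∈ [−8, 8]; prefactor 4π/(2·8+1) = 0.739198:
  term(m=-8) = 0.00009 - 0.00013j   from Y*(Ω₁)=-0.00202 - 0.00473j, Y(Ω₂)=0.01664 + 0.02689j
  term(m=-7) = -0.00384 + 0.00020j   from Y*(Ω₁)=-0.02991 + 0.00473j, Y(Ω₂)=0.12640 + 0.01322j
  term(m=-6) = 0.02197 + 0.02514j   from Y*(Ω₁)=-0.00990 + 0.10964j, Y(Ω₂)=0.20946 - 0.21927j
  term(m=-5) = 0.02327 - 0.12305j   from Y*(Ω₁)=0.25881 + 0.09064j, Y(Ω₂)=-0.06823 - 0.45154j
  term(m=-4) = -0.14861 + 0.07714j   from Y*(Ω₁)=0.25371 - 0.38419j, Y(Ω₂)=-0.31769 - 0.17701j
  term(m=-3) = -0.01933 - 0.00878j   from Y*(Ω₁)=-0.29958 - 0.32785j, Y(Ω₂)=0.04395 - 0.01880j
  term(m=-2) = 0.00394 + 0.01613j   from Y*(Ω₁)=-0.03827 + 0.02059j, Y(Ω₂)=0.09611 - 0.36994j
  term(m=-1) = -0.03394 + 0.04322j   from Y*(Ω₁)=-0.09788 - 0.38853j, Y(Ω₂)=-0.08391 - 0.10850j
  term(m=+0) = -0.06259 + 0.00000j   from Y*(Ω₁)=-0.18175 + 0.00000j, Y(Ω₂)=0.34439 + 0.00000j
  term(m=+1) = -0.03394 - 0.04322j   from Y*(Ω₁)=0.09788 - 0.38853j, Y(Ω₂)=0.08391 - 0.10850j
  term(m=+2) = 0.00394 - 0.01613j   from Y*(Ω₁)=-0.03827 - 0.02059j, Y(Ω₂)=0.09611 + 0.36994j
  term(m=+3) = -0.01933 + 0.00878j   from Y*(Ω₁)=0.29958 - 0.32785j, Y(Ω₂)=-0.04395 - 0.01880j
  term(m=+4) = -0.14861 - 0.07714j   from Y*(Ω₁)=0.25371 + 0.38419j, Y(Ω₂)=-0.31769 + 0.17701j
  term(m=+5) = 0.02327 + 0.12305j   from Y*(Ω₁)=-0.25881 + 0.09064j, Y(Ω₂)=0.06823 - 0.45154j
  term(m=+6) = 0.02197 - 0.02514j   from Y*(Ω₁)=-0.00990 - 0.10964j, Y(Ω₂)=0.20946 + 0.21927j
  term(m=+7) = -0.00384 - 0.00020j   from Y*(Ω₁)=0.02991 + 0.00473j, Y(Ω₂)=-0.12640 + 0.01322j
  term(m=+8) = 0.00009 + 0.00013j   from Y*(Ω₁)=-0.00202 + 0.00473j, Y(Ω₂)=0.01664 - 0.02689j
Total Σ_m = -0.37551 - 0.00000j. Multiply by 0.739198: -0.27757 - 0.00000j. P_8(cos γ) = -0.277574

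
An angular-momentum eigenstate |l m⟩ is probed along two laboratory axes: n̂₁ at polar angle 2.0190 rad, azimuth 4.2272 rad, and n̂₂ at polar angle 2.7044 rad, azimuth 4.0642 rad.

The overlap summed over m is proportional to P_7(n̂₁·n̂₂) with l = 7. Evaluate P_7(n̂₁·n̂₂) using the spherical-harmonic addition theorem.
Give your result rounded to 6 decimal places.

-0.113402

Expand P_7 via completeness: Σ_{m} conj(Y_{7,m}) at Ω₁ times Y_{7,m} at Ω₂ —
  m=-7: Y*=-0.06084 - 0.23367j  Y=-0.00120 + 0.00021j  product 0.00012 + 0.00027j
  m=-6: Y*=-0.42293 - 0.09923j  Y=-0.00716 - 0.00664j  product 0.00237 + 0.00352j
  m=-5: Y*=-0.20629 + 0.23728j  Y=0.00479 - 0.04804j  product 0.01041 + 0.01105j
  m=-4: Y*=-0.04238 - 0.10929j  Y=0.13980 - 0.08549j  product -0.01527 - 0.01165j
  m=-3: Y*=-0.35003 - 0.04051j  Y=0.35301 + 0.13845j  product -0.11796 - 0.06276j
  m=-2: Y*=-0.01910 + 0.02790j  Y=0.14491 + 0.51473j  product -0.01713 - 0.00579j
  m=-1: Y*=-0.15401 - 0.29211j  Y=-0.15573 + 0.20562j  product 0.08405 + 0.01382j
  m=+0: Y*=-0.07564 + 0.00000j  Y=0.37760 + 0.00000j  product -0.02856 + 0.00000j
  m=+1: Y*=0.15401 - 0.29211j  Y=0.15573 + 0.20562j  product 0.08405 - 0.01382j
  m=+2: Y*=-0.01910 - 0.02790j  Y=0.14491 - 0.51473j  product -0.01713 + 0.00579j
  m=+3: Y*=0.35003 - 0.04051j  Y=-0.35301 + 0.13845j  product -0.11796 + 0.06276j
  m=+4: Y*=-0.04238 + 0.10929j  Y=0.13980 + 0.08549j  product -0.01527 + 0.01165j
  m=+5: Y*=0.20629 + 0.23728j  Y=-0.00479 - 0.04804j  product 0.01041 - 0.01105j
  m=+6: Y*=-0.42293 + 0.09923j  Y=-0.00716 + 0.00664j  product 0.00237 - 0.00352j
  m=+7: Y*=0.06084 - 0.23367j  Y=0.00120 + 0.00021j  product 0.00012 - 0.00027j
Accumulated sum -0.13536 + 0.00000j; after 4π/(2l+1) scaling, -0.11340 + 0.00000j ⇒ P_7 = -0.113402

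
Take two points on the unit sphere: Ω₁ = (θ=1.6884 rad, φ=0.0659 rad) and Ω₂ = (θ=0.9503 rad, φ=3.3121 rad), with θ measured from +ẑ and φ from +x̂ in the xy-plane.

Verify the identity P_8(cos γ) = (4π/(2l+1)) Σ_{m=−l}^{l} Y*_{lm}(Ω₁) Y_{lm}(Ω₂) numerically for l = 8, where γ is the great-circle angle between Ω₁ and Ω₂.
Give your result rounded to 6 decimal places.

Term-by-term m-sum for l=8 (normalisation 4π/17 = 0.739198):
  [-8]  conj(Y_{8,-8})(Ω₁) = +0.421416+0.245332i ; Y_{8,-8}(Ω₂) = +0.020311-0.096842i ; Δ = +0.032318-0.035828i
  [-7]  conj(Y_{8,-7})(Ω₁) = -0.206362-0.102576i ; Y_{8,-7}(Ω₂) = -0.104195+0.262971i ; Δ = +0.048476-0.043579i
  [-6]  conj(Y_{8,-6})(Ω₁) = -0.264411-0.110360i ; Y_{8,-6}(Ω₂) = +0.231449-0.379415i ; Δ = -0.103070+0.074779i
  [-5]  conj(Y_{8,-5})(Ω₁) = +0.243597+0.083302i ; Y_{8,-5}(Ω₂) = -0.229707+0.262825i ; Δ = -0.077850+0.044888i
  [-4]  conj(Y_{8,-4})(Ω₁) = +0.207880+0.056103i ; Y_{8,-4}(Ω₂) = -0.041522+0.033717i ; Δ = -0.010523+0.004680i
  [-3]  conj(Y_{8,-3})(Ω₁) = -0.260764-0.052235i ; Y_{8,-3}(Ω₂) = +0.317787-0.178393i ; Δ = -0.092186+0.029919i
  [-2]  conj(Y_{8,-2})(Ω₁) = -0.180512-0.023930i ; Y_{8,-2}(Ω₂) = -0.133214+0.047275i ; Δ = +0.025178-0.005346i
  [-1]  conj(Y_{8,-1})(Ω₁) = +0.267936+0.017683i ; Y_{8,-1}(Ω₂) = -0.301141+0.051850i ; Δ = -0.081604+0.008568i
  [+0]  conj(Y_{8,0})(Ω₁) = +0.172067-0.000000i ; Y_{8,0}(Ω₂) = +0.190850+0.000000i ; Δ = +0.032839+0.000000i
  [+1]  conj(Y_{8,1})(Ω₁) = -0.267936+0.017683i ; Y_{8,1}(Ω₂) = +0.301141+0.051850i ; Δ = -0.081604-0.008568i
  [+2]  conj(Y_{8,2})(Ω₁) = -0.180512+0.023930i ; Y_{8,2}(Ω₂) = -0.133214-0.047275i ; Δ = +0.025178+0.005346i
  [+3]  conj(Y_{8,3})(Ω₁) = +0.260764-0.052235i ; Y_{8,3}(Ω₂) = -0.317787-0.178393i ; Δ = -0.092186-0.029919i
  [+4]  conj(Y_{8,4})(Ω₁) = +0.207880-0.056103i ; Y_{8,4}(Ω₂) = -0.041522-0.033717i ; Δ = -0.010523-0.004680i
  [+5]  conj(Y_{8,5})(Ω₁) = -0.243597+0.083302i ; Y_{8,5}(Ω₂) = +0.229707+0.262825i ; Δ = -0.077850-0.044888i
  [+6]  conj(Y_{8,6})(Ω₁) = -0.264411+0.110360i ; Y_{8,6}(Ω₂) = +0.231449+0.379415i ; Δ = -0.103070-0.074779i
  [+7]  conj(Y_{8,7})(Ω₁) = +0.206362-0.102576i ; Y_{8,7}(Ω₂) = +0.104195+0.262971i ; Δ = +0.048476+0.043579i
  [+8]  conj(Y_{8,8})(Ω₁) = +0.421416-0.245332i ; Y_{8,8}(Ω₂) = +0.020311+0.096842i ; Δ = +0.032318+0.035828i
Total Σ_m = -0.485681-0.000000i. Multiply by 0.739198: -0.359014-0.000000i. P_8(cos γ) = -0.359014

-0.359014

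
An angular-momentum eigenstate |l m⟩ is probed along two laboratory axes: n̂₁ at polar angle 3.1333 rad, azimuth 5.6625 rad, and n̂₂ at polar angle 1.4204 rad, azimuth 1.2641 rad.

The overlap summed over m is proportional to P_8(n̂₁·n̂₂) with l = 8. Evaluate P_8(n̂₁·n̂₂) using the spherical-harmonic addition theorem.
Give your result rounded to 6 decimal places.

Summing Y*_{l m}(θ₁,φ₁)·Y_{l m}(θ₂,φ₂) over m ∈ [−8, 8]; prefactor 4π/(2·8+1) = 0.739198:
  m=-8: +0.000000+0.000000i × -0.363603+0.298887i = -0.000000-0.000000i  (running Σ = -0.000000-0.000000i)
  m=-7: +0.000000-0.000000i × -0.239262-0.155419i = -0.000000+0.000000i  (running Σ = -0.000000+0.000000i)
  m=-6: -0.000000+0.000000i × -0.062069+0.224813i = -0.000000-0.000000i  (running Σ = -0.000000-0.000000i)
  m=-5: +0.000000+0.000000i × -0.306359+0.011437i = -0.000000-0.000000i  (running Σ = -0.000000-0.000000i)
  m=-4: -0.000000-0.000000i × +0.048963+0.136670i = +0.000000-0.000000i  (running Σ = +0.000000-0.000000i)
  m=-3: +0.000002+0.000008i × -0.245161+0.186647i = -0.000002-0.000001i  (running Σ = -0.000002-0.000001i)
  m=-2: +0.000230-0.000671i × +0.084988+0.059830i = +0.000060-0.000043i  (running Σ = +0.000058-0.000045i)
  m=-1: -0.033268+0.023785i × -0.092603+0.292409i = -0.003874-0.011930i  (running Σ = -0.003817-0.011975i)
  m=0: +1.161667-0.000000i × +0.091526+0.000000i = +0.106322+0.000000i  (running Σ = +0.102506-0.011975i)
  m=1: +0.033268+0.023785i × +0.092603+0.292409i = -0.003874+0.011930i  (running Σ = +0.098632-0.000045i)
  m=2: +0.000230+0.000671i × +0.084988-0.059830i = +0.000060+0.000043i  (running Σ = +0.098691-0.000001i)
  m=3: -0.000002+0.000008i × +0.245161+0.186647i = -0.000002+0.000001i  (running Σ = +0.098689-0.000000i)
  m=4: -0.000000+0.000000i × +0.048963-0.136670i = +0.000000+0.000000i  (running Σ = +0.098689-0.000000i)
  m=5: -0.000000+0.000000i × +0.306359+0.011437i = -0.000000+0.000000i  (running Σ = +0.098689-0.000000i)
  m=6: -0.000000-0.000000i × -0.062069-0.224813i = -0.000000+0.000000i  (running Σ = +0.098689+0.000000i)
  m=7: -0.000000-0.000000i × +0.239262-0.155419i = -0.000000-0.000000i  (running Σ = +0.098689-0.000000i)
  m=8: +0.000000-0.000000i × -0.363603-0.298887i = -0.000000+0.000000i  (running Σ = +0.098689+0.000000i)
Σ over m = +0.098689+0.000000i; ×(4π/17) → +0.072951+0.000000i. Real part: 0.072951

0.072951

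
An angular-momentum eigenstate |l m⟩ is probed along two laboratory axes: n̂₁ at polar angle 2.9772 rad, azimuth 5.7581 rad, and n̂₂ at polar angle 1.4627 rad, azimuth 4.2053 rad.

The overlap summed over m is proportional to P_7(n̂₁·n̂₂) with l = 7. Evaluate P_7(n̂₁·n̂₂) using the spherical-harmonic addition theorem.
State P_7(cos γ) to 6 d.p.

Addition theorem: P_7(cos γ) = (4π/15) Σ_m Y*_{lm}(Ω₁) Y_{lm}(Ω₂), m = −7…7:
  term(m=-7) = (-0.000000, -0.000001)   from Y*(Ω₁)=(-0.000001, 0.000001), Y(Ω₂)=(-0.190451, 0.440561)
  term(m=-6) = (0.000007, -0.000001)   from Y*(Ω₁)=(0.000035, -0.000000), Y(Ω₂)=(0.193930, -0.019274)
  term(m=-5) = (-0.000014, -0.000151)   from Y*(Ω₁)=(-0.000436, -0.000248), Y(Ω₂)=(0.172294, 0.248548)
  term(m=-4) = (0.001101, -0.000079)   from Y*(Ω₁)=(0.002532, 0.004326), Y(Ω₂)=(0.097328, -0.197656)
  term(m=-3) = (-0.000475, -0.008793)   from Y*(Ω₁)=(-0.000160, -0.035985), Y(Ω₂)=(0.244419, -0.012116)
  term(m=-2) = (0.041085, -0.001479)   from Y*(Ω₁)=(-0.089219, 0.155599), Y(Ω₂)=(-0.121097, -0.194612)
  term(m=-1) = (-0.002212, -0.122916)   from Y*(Ω₁)=(0.479291, -0.277670), Y(Ω₂)=(0.107782, -0.194013)
  term(m=+0) = (0.165829, 0.000000)   from Y*(Ω₁)=(-0.716267, -0.000000), Y(Ω₂)=(-0.231519, 0.000000)
  term(m=+1) = (-0.002212, 0.122916)   from Y*(Ω₁)=(-0.479291, -0.277670), Y(Ω₂)=(-0.107782, -0.194013)
  term(m=+2) = (0.041085, 0.001479)   from Y*(Ω₁)=(-0.089219, -0.155599), Y(Ω₂)=(-0.121097, 0.194612)
  term(m=+3) = (-0.000475, 0.008793)   from Y*(Ω₁)=(0.000160, -0.035985), Y(Ω₂)=(-0.244419, -0.012116)
  term(m=+4) = (0.001101, 0.000079)   from Y*(Ω₁)=(0.002532, -0.004326), Y(Ω₂)=(0.097328, 0.197656)
  term(m=+5) = (-0.000014, 0.000151)   from Y*(Ω₁)=(0.000436, -0.000248), Y(Ω₂)=(-0.172294, 0.248548)
  term(m=+6) = (0.000007, 0.000001)   from Y*(Ω₁)=(0.000035, 0.000000), Y(Ω₂)=(0.193930, 0.019274)
  term(m=+7) = (-0.000000, 0.000001)   from Y*(Ω₁)=(0.000001, 0.000001), Y(Ω₂)=(0.190451, 0.440561)
Accumulated sum (0.244814, -0.000000); after 4π/(2l+1) scaling, (0.205095, -0.000000) ⇒ P_7 = 0.205095

0.205095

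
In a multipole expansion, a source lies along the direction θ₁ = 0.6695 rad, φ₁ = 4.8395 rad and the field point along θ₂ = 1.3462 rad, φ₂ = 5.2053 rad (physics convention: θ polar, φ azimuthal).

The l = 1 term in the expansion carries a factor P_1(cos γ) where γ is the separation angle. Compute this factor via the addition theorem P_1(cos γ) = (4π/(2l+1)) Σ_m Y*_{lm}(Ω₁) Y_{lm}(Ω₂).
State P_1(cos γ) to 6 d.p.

Term-by-term m-sum for l=1 (normalisation 4π/3 = 4.188790):
  [-1]  conj(Y_{1,-1})(Ω₁) = 0.02718 - 0.21268j ; Y_{1,-1}(Ω₂) = 0.15938 + 0.29672j ; Δ = 0.06744 - 0.02583j
  [+0]  conj(Y_{1,0})(Ω₁) = 0.38313 + 0.00000j ; Y_{1,0}(Ω₂) = 0.10882 + 0.00000j ; Δ = 0.04169 + 0.00000j
  [+1]  conj(Y_{1,1})(Ω₁) = -0.02718 - 0.21268j ; Y_{1,1}(Ω₂) = -0.15938 + 0.29672j ; Δ = 0.06744 + 0.02583j
Accumulated sum 0.17657 + 0.00000j; after 4π/(2l+1) scaling, 0.73961 + 0.00000j ⇒ P_1 = 0.739615

0.739615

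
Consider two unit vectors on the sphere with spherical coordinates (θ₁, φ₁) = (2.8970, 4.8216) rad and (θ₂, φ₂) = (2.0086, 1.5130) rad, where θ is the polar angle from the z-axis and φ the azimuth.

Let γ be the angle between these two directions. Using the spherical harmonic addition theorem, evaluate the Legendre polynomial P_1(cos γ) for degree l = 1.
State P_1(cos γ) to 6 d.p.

0.195063

Summing Y*_{l m}(θ₁,φ₁)·Y_{l m}(θ₂,φ₂) over m ∈ [−1, 1]; prefactor 4π/(2·1+1) = 4.188790:
  [-1]  conj(Y_{1,-1})(Ω₁) = +0.009119-0.083167i ; Y_{1,-1}(Ω₂) = +0.018075-0.312386i ; Δ = -0.025815-0.004352i
  [+0]  conj(Y_{1,0})(Ω₁) = -0.474060-0.000000i ; Y_{1,0}(Ω₂) = -0.207144+0.000000i ; Δ = +0.098198+0.000000i
  [+1]  conj(Y_{1,1})(Ω₁) = -0.009119-0.083167i ; Y_{1,1}(Ω₂) = -0.018075-0.312386i ; Δ = -0.025815+0.004352i
Accumulated sum +0.046568+0.000000i; after 4π/(2l+1) scaling, +0.195063+0.000000i ⇒ P_1 = 0.195063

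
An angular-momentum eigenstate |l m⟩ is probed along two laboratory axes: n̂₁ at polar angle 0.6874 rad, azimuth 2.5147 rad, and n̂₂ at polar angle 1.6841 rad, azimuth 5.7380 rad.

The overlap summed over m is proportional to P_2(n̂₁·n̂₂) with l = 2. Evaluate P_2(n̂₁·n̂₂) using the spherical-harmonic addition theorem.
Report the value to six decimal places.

Addition theorem: P_2(cos γ) = (4π/5) Σ_m Y*_{lm}(Ω₁) Y_{lm}(Ω₂), m = −2…2:
  [-2]  conj(Y_{2,-2})(Ω₁) = 0.04848 - 0.14778j ; Y_{2,-2}(Ω₂) = 0.17624 + 0.33817j ; Δ = 0.05852 - 0.00965j
  [-1]  conj(Y_{2,-1})(Ω₁) = -0.30684 + 0.22226j ; Y_{2,-1}(Ω₂) = -0.07420 - 0.04500j ; Δ = 0.03277 - 0.00268j
  [+0]  conj(Y_{2,0})(Ω₁) = 0.24983 + 0.00000j ; Y_{2,0}(Ω₂) = -0.30330 + 0.00000j ; Δ = -0.07577 + 0.00000j
  [+1]  conj(Y_{2,1})(Ω₁) = 0.30684 + 0.22226j ; Y_{2,1}(Ω₂) = 0.07420 - 0.04500j ; Δ = 0.03277 + 0.00268j
  [+2]  conj(Y_{2,2})(Ω₁) = 0.04848 + 0.14778j ; Y_{2,2}(Ω₂) = 0.17624 - 0.33817j ; Δ = 0.05852 + 0.00965j
Σ over m = 0.10681 + 0.00000j; ×(4π/5) → 0.26843 + 0.00000j. Real part: 0.268432

0.268432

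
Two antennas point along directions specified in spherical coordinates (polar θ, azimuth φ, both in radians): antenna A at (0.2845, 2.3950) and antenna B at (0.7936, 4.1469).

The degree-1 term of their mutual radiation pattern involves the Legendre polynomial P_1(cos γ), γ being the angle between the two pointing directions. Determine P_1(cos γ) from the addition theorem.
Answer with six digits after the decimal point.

0.637054

Term-by-term m-sum for l=1 (normalisation 4π/3 = 4.188790):
  term(m=-1) = -0.004302-0.023493i   from Y*(Ω₁)=-0.071178+0.065858i, Y(Ω₂)=-0.131973+0.207955i
  term(m=+0) = +0.160689+0.000000i   from Y*(Ω₁)=+0.468962-0.000000i, Y(Ω₂)=+0.342649+0.000000i
  term(m=+1) = -0.004302+0.023493i   from Y*(Ω₁)=+0.071178+0.065858i, Y(Ω₂)=+0.131973+0.207955i
Accumulated sum +0.152085+0.000000i; after 4π/(2l+1) scaling, +0.637054+0.000000i ⇒ P_1 = 0.637054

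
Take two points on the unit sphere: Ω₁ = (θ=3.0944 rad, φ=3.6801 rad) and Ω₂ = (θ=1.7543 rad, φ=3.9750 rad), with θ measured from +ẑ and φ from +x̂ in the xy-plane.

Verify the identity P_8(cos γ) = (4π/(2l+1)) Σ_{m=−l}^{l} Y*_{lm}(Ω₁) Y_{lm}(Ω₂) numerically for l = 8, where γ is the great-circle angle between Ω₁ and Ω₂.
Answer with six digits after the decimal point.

-0.101745

Addition theorem: P_8(cos γ) = (4π/17) Σ_m Y*_{lm}(Ω₁) Y_{lm}(Ω₂), m = −8…8:
  [-8]  conj(Y_{8,-8})(Ω₁) = -0.00000 - 0.00000j ; Y_{8,-8}(Ω₂) = 0.41734 - 0.16866j ; Δ = -0.00000 - 0.00000j
  [-7]  conj(Y_{8,-7})(Ω₁) = -0.00000 - 0.00000j ; Y_{8,-7}(Ω₂) = 0.30099 + 0.14515j ; Δ = -0.00000 - 0.00000j
  [-6]  conj(Y_{8,-6})(Ω₁) = -0.00000 - 0.00000j ; Y_{8,-6}(Ω₂) = -0.04835 - 0.16320j ; Δ = 0.00000 + 0.00000j
  [-5]  conj(Y_{8,-5})(Ω₁) = -0.00000 + 0.00000j ; Y_{8,-5}(Ω₂) = 0.17684 - 0.29146j ; Δ = -0.00000 + 0.00000j
  [-4]  conj(Y_{8,-4})(Ω₁) = -0.00004 + 0.00006j ; Y_{8,-4}(Ω₂) = -0.06403 + 0.01245j ; Δ = 0.00000 - 0.00000j
  [-3]  conj(Y_{8,-3})(Ω₁) = -0.00007 + 0.00145j ; Y_{8,-3}(Ω₂) = -0.26432 - 0.19736j ; Δ = 0.00030 - 0.00037j
  [-2]  conj(Y_{8,-2})(Ω₁) = 0.01075 + 0.01998j ; Y_{8,-2}(Ω₂) = 0.00163 + 0.01690j ; Δ = -0.00032 + 0.00021j
  [-1]  conj(Y_{8,-1})(Ω₁) = 0.19598 + 0.11708j ; Y_{8,-1}(Ω₂) = -0.21638 + 0.23822j ; Δ = -0.07029 + 0.02135j
  [+0]  conj(Y_{8,0})(Ω₁) = 1.11694 + 0.00000j ; Y_{8,0}(Ω₂) = 0.00266 + 0.00000j ; Δ = 0.00298 + 0.00000j
  [+1]  conj(Y_{8,1})(Ω₁) = -0.19598 + 0.11708j ; Y_{8,1}(Ω₂) = 0.21638 + 0.23822j ; Δ = -0.07029 - 0.02135j
  [+2]  conj(Y_{8,2})(Ω₁) = 0.01075 - 0.01998j ; Y_{8,2}(Ω₂) = 0.00163 - 0.01690j ; Δ = -0.00032 - 0.00021j
  [+3]  conj(Y_{8,3})(Ω₁) = 0.00007 + 0.00145j ; Y_{8,3}(Ω₂) = 0.26432 - 0.19736j ; Δ = 0.00030 + 0.00037j
  [+4]  conj(Y_{8,4})(Ω₁) = -0.00004 - 0.00006j ; Y_{8,4}(Ω₂) = -0.06403 - 0.01245j ; Δ = 0.00000 + 0.00000j
  [+5]  conj(Y_{8,5})(Ω₁) = 0.00000 + 0.00000j ; Y_{8,5}(Ω₂) = -0.17684 - 0.29146j ; Δ = -0.00000 - 0.00000j
  [+6]  conj(Y_{8,6})(Ω₁) = -0.00000 + 0.00000j ; Y_{8,6}(Ω₂) = -0.04835 + 0.16320j ; Δ = 0.00000 - 0.00000j
  [+7]  conj(Y_{8,7})(Ω₁) = 0.00000 - 0.00000j ; Y_{8,7}(Ω₂) = -0.30099 + 0.14515j ; Δ = -0.00000 + 0.00000j
  [+8]  conj(Y_{8,8})(Ω₁) = -0.00000 + 0.00000j ; Y_{8,8}(Ω₂) = 0.41734 + 0.16866j ; Δ = -0.00000 + 0.00000j
Total Σ_m = -0.13764 - 0.00000j. Multiply by 0.739198: -0.10175 - 0.00000j. P_8(cos γ) = -0.101745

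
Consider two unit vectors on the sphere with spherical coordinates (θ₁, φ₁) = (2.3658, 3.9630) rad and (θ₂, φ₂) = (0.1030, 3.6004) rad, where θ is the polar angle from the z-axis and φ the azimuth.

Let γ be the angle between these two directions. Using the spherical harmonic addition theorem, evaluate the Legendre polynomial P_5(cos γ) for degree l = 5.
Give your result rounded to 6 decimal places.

0.254433

Addition theorem: P_5(cos γ) = (4π/11) Σ_m Y*_{lm}(Ω₁) Y_{lm}(Ω₂), m = −5…5:
  m=-5: (0.044479, 0.064274) × (0.000004, 0.000004) = (-0.000000, 0.000000)  (running Σ = (-0.000000, 0.000000))
  m=-4: (0.249362, 0.036168) × (-0.000043, -0.000157) = (-0.000005, -0.000041)  (running Σ = (-0.000005, -0.000040))
  m=-3: (0.332010, -0.267043) × (-0.000574, 0.002916) = (0.000588, 0.001122)  (running Σ = (0.000583, 0.001081))
  m=-2: (0.022576, -0.312932) × (0.021317, -0.027857) = (-0.008236, -0.007300)  (running Σ = (-0.007653, -0.006219))
  m=-1: (0.104019, 0.111793) × (-0.227530, 0.112392) = (-0.036232, -0.013746)  (running Σ = (-0.043885, -0.019964))
  m=0: (0.359947, -0.000000) × (0.862595, 0.000000) = (0.310489, 0.000000)  (running Σ = (0.266604, -0.019964))
  m=1: (-0.104019, 0.111793) × (0.227530, 0.112392) = (-0.036232, 0.013746)  (running Σ = (0.230371, -0.006219))
  m=2: (0.022576, 0.312932) × (0.021317, 0.027857) = (-0.008236, 0.007300)  (running Σ = (0.222135, 0.001081))
  m=3: (-0.332010, -0.267043) × (0.000574, 0.002916) = (0.000588, -0.001122)  (running Σ = (0.222724, -0.000040))
  m=4: (0.249362, -0.036168) × (-0.000043, 0.000157) = (-0.000005, 0.000041)  (running Σ = (0.222719, 0.000000))
  m=5: (-0.044479, 0.064274) × (-0.000004, 0.000004) = (-0.000000, -0.000000)  (running Σ = (0.222718, -0.000000))
Σ over m = (0.222718, -0.000000); ×(4π/11) → (0.254433, -0.000000). Real part: 0.254433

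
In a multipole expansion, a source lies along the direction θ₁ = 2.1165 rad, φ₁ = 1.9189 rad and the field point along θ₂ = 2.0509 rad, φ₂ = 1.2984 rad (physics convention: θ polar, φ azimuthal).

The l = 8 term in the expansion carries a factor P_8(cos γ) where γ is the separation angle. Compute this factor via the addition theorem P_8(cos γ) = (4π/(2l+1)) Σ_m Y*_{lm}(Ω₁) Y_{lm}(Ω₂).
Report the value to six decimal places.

Expand P_8 via completeness: Σ_{m} conj(Y_{8,m}) at Ω₁ times Y_{8,m} at Ω₂ —
  m=-8: Y*=-0.137621+0.051293i  Y=-0.112822+0.161983i  product +0.007218-0.028079i
  m=-7: Y*=-0.231132-0.271714i  Y=+0.388192+0.135563i  product -0.052889-0.136810i
  m=-6: Y*=+0.220961-0.387869i  Y=+0.025615-0.402322i  product -0.150389-0.098833i
  m=-5: Y*=+0.197529+0.033851i  Y=-0.040309+0.008542i  product -0.008251+0.000323i
  m=-4: Y*=-0.041241-0.228739i  Y=-0.153922-0.294785i  product -0.061081+0.047365i
  m=-3: Y*=+0.287326-0.166995i  Y=-0.158396+0.148632i  product -0.020690+0.069157i
  m=-2: Y*=-0.055686-0.046543i  Y=-0.199729-0.121028i  product +0.005489+0.016036i
  m=-1: Y*=+0.117264-0.323146i  Y=-0.072387+0.259136i  product +0.075250+0.053779i
  m=+0: Y*=-0.022360-0.000000i  Y=-0.197246+0.000000i  product +0.004411+0.000000i
  m=+1: Y*=-0.117264-0.323146i  Y=+0.072387+0.259136i  product +0.075250-0.053779i
  m=+2: Y*=-0.055686+0.046543i  Y=-0.199729+0.121028i  product +0.005489-0.016036i
  m=+3: Y*=-0.287326-0.166995i  Y=+0.158396+0.148632i  product -0.020690-0.069157i
  m=+4: Y*=-0.041241+0.228739i  Y=-0.153922+0.294785i  product -0.061081-0.047365i
  m=+5: Y*=-0.197529+0.033851i  Y=+0.040309+0.008542i  product -0.008251-0.000323i
  m=+6: Y*=+0.220961+0.387869i  Y=+0.025615+0.402322i  product -0.150389+0.098833i
  m=+7: Y*=+0.231132-0.271714i  Y=-0.388192+0.135563i  product -0.052889+0.136810i
  m=+8: Y*=-0.137621-0.051293i  Y=-0.112822-0.161983i  product +0.007218+0.028079i
Σ over m = -0.406275-0.000000i; ×(4π/17) → -0.300318-0.000000i. Real part: -0.300318

-0.300318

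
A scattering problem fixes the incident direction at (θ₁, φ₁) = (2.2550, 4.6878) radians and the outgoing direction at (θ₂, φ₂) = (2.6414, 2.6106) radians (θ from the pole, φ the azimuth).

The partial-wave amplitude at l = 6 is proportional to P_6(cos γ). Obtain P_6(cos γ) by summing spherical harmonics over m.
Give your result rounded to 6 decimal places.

Term-by-term m-sum for l=6 (normalisation 4π/13 = 0.966644):
  m=-6: Y*=(-0.103473, 0.015378)  Y=(-0.005873, -0.000261)  product (0.000612, -0.000063)
  m=-5: Y*=(0.036247, 0.293339)  Y=(-0.032933, 0.017424)  product (-0.006305, -0.009029)
  m=-4: Y*=(0.434610, -0.042885)  Y=(-0.074079, 0.119970)  product (-0.027051, 0.055317)
  m=-3: Y*=(-0.019690, -0.266435)  Y=(-0.007650, 0.344808)  product (0.092019, -0.004751)
  m=-2: Y*=(0.180545, -0.008886)  Y=(0.244700, 0.438689)  product (0.048077, 0.077028)
  m=-1: Y*=(-0.008524, -0.346594)  Y=(0.219092, 0.128662)  product (0.042726, -0.077033)
  m=+0: Y*=(0.089139, -0.000000)  Y=(-0.346752, 0.000000)  product (-0.030909, 0.000000)
  m=+1: Y*=(0.008524, -0.346594)  Y=(-0.219092, 0.128662)  product (0.042726, 0.077033)
  m=+2: Y*=(0.180545, 0.008886)  Y=(0.244700, -0.438689)  product (0.048077, -0.077028)
  m=+3: Y*=(0.019690, -0.266435)  Y=(0.007650, 0.344808)  product (0.092019, 0.004751)
  m=+4: Y*=(0.434610, 0.042885)  Y=(-0.074079, -0.119970)  product (-0.027051, -0.055317)
  m=+5: Y*=(-0.036247, 0.293339)  Y=(0.032933, 0.017424)  product (-0.006305, 0.009029)
  m=+6: Y*=(-0.103473, -0.015378)  Y=(-0.005873, 0.000261)  product (0.000612, 0.000063)
Σ over m = (0.269249, 0.000000); ×(4π/13) → (0.260268, 0.000000). Real part: 0.260268

0.260268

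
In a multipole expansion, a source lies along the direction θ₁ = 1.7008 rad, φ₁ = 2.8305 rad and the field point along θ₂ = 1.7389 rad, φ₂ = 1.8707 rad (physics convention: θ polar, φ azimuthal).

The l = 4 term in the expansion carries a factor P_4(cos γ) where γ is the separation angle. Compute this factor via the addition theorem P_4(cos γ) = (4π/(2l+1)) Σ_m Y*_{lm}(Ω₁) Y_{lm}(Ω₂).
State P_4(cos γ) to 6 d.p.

-0.393723

Expand P_4 via completeness: Σ_{m} conj(Y_{4,m}) at Ω₁ times Y_{4,m} at Ω₂ —
  m=-4: +0.137173-0.405194i × +0.151653-0.389630i = -0.137073-0.114896i  (running Σ = -0.137073-0.114896i)
  m=-3: +0.094156-0.127118i × -0.157169-0.124796i = -0.030662+0.008229i  (running Σ = -0.167735-0.106667i)
  m=-2: -0.235826+0.169137i × +0.215806-0.147580i = -0.025931+0.071304i  (running Σ = -0.193667-0.035363i)
  m=-1: -0.166870+0.053654i × -0.064646-0.209055i = +0.022004+0.031416i  (running Σ = -0.171663-0.003947i)
  m=0: +0.265068-0.000000i × +0.231418+0.000000i = +0.061341+0.000000i  (running Σ = -0.110321-0.003947i)
  m=1: +0.166870+0.053654i × +0.064646-0.209055i = +0.022004-0.031416i  (running Σ = -0.088317-0.035363i)
  m=2: -0.235826-0.169137i × +0.215806+0.147580i = -0.025931-0.071304i  (running Σ = -0.114248-0.106667i)
  m=3: -0.094156-0.127118i × +0.157169-0.124796i = -0.030662-0.008229i  (running Σ = -0.144910-0.114896i)
  m=4: +0.137173+0.405194i × +0.151653+0.389630i = -0.137073+0.114896i  (running Σ = -0.281984+0.000000i)
Σ over m = -0.281984+0.000000i; ×(4π/9) → -0.393723+0.000000i. Real part: -0.393723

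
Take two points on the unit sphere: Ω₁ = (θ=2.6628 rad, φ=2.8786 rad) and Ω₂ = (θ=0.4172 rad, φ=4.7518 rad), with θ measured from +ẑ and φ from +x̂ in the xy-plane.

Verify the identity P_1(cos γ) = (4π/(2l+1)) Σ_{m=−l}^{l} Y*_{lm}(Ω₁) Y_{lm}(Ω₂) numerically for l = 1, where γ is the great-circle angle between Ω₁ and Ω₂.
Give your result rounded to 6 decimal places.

-0.867020

Addition theorem: P_1(cos γ) = (4π/3) Σ_m Y*_{lm}(Ω₁) Y_{lm}(Ω₂), m = −1…1:
  [-1]  conj(Y_{1,-1})(Ω₁) = -0.153699+0.041380i ; Y_{1,-1}(Ω₂) = +0.005516+0.139886i ; Δ = -0.006636-0.021272i
  [+0]  conj(Y_{1,0})(Ω₁) = -0.433660-0.000000i ; Y_{1,0}(Ω₂) = +0.446694+0.000000i ; Δ = -0.193713-0.000000i
  [+1]  conj(Y_{1,1})(Ω₁) = +0.153699+0.041380i ; Y_{1,1}(Ω₂) = -0.005516+0.139886i ; Δ = -0.006636+0.021272i
Accumulated sum -0.206986+0.000000i; after 4π/(2l+1) scaling, -0.867020+0.000000i ⇒ P_1 = -0.867020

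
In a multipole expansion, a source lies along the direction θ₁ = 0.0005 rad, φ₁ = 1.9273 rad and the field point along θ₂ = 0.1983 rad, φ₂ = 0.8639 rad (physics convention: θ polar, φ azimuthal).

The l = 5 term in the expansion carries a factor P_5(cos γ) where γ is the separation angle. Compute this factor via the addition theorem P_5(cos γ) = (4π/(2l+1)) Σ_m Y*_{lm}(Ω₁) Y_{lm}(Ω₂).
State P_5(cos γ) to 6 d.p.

Expand P_5 via completeness: Σ_{m} conj(Y_{5,m}) at Ω₁ times Y_{5,m} at Ω₂ —
  m=-5: (-0.000000, -0.000000) × (-0.000053, 0.000127) = (0.000000, -0.000000)  (running Σ = (0.000000, -0.000000))
  m=-4: (0.000000, 0.000000) × (-0.002061, 0.000669) = (-0.000000, -0.000000)  (running Σ = (-0.000000, -0.000000))
  m=-3: (0.000000, -0.000000) × (-0.017253, -0.010575) = (-0.000000, -0.000000)  (running Σ = (-0.000000, -0.000000))
  m=-2: (-0.000001, -0.000001) × (-0.018992, -0.119969) = (-0.000000, 0.000000)  (running Σ = (-0.000000, 0.000000))
  m=-1: (-0.000447, 0.001201) × (0.284602, -0.333200) = (0.000273, 0.000491)  (running Σ = (0.000273, 0.000491))
  m=0: (0.935601, -0.000000) × (0.678953, 0.000000) = (0.635229, 0.000000)  (running Σ = (0.635501, 0.000491))
  m=1: (0.000447, 0.001201) × (-0.284602, -0.333200) = (0.000273, -0.000491)  (running Σ = (0.635774, 0.000000))
  m=2: (-0.000001, 0.000001) × (-0.018992, 0.119969) = (-0.000000, -0.000000)  (running Σ = (0.635774, -0.000000))
  m=3: (-0.000000, -0.000000) × (0.017253, -0.010575) = (-0.000000, 0.000000)  (running Σ = (0.635774, -0.000000))
  m=4: (0.000000, -0.000000) × (-0.002061, -0.000669) = (-0.000000, 0.000000)  (running Σ = (0.635774, 0.000000))
  m=5: (0.000000, -0.000000) × (0.000053, 0.000127) = (0.000000, 0.000000)  (running Σ = (0.635774, 0.000000))
Accumulated sum (0.635774, 0.000000); after 4π/(2l+1) scaling, (0.726307, 0.000000) ⇒ P_5 = 0.726307

0.726307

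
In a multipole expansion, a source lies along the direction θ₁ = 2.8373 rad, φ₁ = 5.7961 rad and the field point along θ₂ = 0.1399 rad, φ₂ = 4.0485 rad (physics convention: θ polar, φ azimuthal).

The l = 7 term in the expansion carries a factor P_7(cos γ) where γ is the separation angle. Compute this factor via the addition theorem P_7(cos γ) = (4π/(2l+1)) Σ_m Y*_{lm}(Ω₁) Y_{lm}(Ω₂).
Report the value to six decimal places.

Summing Y*_{l m}(θ₁,φ₁)·Y_{l m}(θ₂,φ₂) over m ∈ [−7, 7]; prefactor 4π/(2·7+1) = 0.837758:
  term(m=-7) = +0.000000-0.000000i   from Y*(Ω₁)=-0.000105+0.000029i, Y(Ω₂)=-0.000001+0.000000i
  term(m=-6) = +0.000000+0.000000i   from Y*(Ω₁)=+0.001261+0.000281i, Y(Ω₂)=+0.000009+0.000010i
  term(m=-5) = -0.000002+0.000001i   from Y*(Ω₁)=-0.007303-0.006228i, Y(Ω₂)=+0.000040-0.000224i
  term(m=-4) = -0.000101-0.000087i   from Y*(Ω₁)=+0.018373+0.046329i, Y(Ω₂)=-0.002368+0.001251i
  term(m=-3) = +0.002101-0.003583i   from Y*(Ω₁)=+0.019975-0.181622i, Y(Ω₂)=+0.020747+0.009287i
  term(m=-2) = +0.056375+0.020809i   from Y*(Ω₁)=-0.251112+0.369720i, Y(Ω₂)=-0.032355-0.130505i
  term(m=-1) = -0.052438+0.293493i   from Y*(Ω₁)=+0.529200-0.280291i, Y(Ω₂)=-0.306774+0.392115i
  term(m=+0) = -0.057511-0.000000i   from Y*(Ω₁)=-0.070752-0.000000i, Y(Ω₂)=+0.812852+0.000000i
  term(m=+1) = -0.052438-0.293493i   from Y*(Ω₁)=-0.529200-0.280291i, Y(Ω₂)=+0.306774+0.392115i
  term(m=+2) = +0.056375-0.020809i   from Y*(Ω₁)=-0.251112-0.369720i, Y(Ω₂)=-0.032355+0.130505i
  term(m=+3) = +0.002101+0.003583i   from Y*(Ω₁)=-0.019975-0.181622i, Y(Ω₂)=-0.020747+0.009287i
  term(m=+4) = -0.000101+0.000087i   from Y*(Ω₁)=+0.018373-0.046329i, Y(Ω₂)=-0.002368-0.001251i
  term(m=+5) = -0.000002-0.000001i   from Y*(Ω₁)=+0.007303-0.006228i, Y(Ω₂)=-0.000040-0.000224i
  term(m=+6) = +0.000000-0.000000i   from Y*(Ω₁)=+0.001261-0.000281i, Y(Ω₂)=+0.000009-0.000010i
  term(m=+7) = +0.000000+0.000000i   from Y*(Ω₁)=+0.000105+0.000029i, Y(Ω₂)=+0.000001+0.000000i
Σ over m = -0.045641+0.000000i; ×(4π/15) → -0.038236+0.000000i. Real part: -0.038236

-0.038236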